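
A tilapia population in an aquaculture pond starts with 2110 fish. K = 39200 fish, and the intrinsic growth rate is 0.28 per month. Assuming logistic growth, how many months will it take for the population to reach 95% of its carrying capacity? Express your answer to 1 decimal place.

20.8 months

A = (K − N₀)/N₀ = (39200 − 2110)/2110 = 17.578.
Solve 39200/(1 + 17.578·e^(−0.28t)) = 37240: 1 + 17.578·e^(−0.28t) = 1.0526, so e^(−0.28t) = 0.00299414.
−0.28·t = ln(0.00299414) = -5.8111, so t = 5.8111/0.28 = 20.754.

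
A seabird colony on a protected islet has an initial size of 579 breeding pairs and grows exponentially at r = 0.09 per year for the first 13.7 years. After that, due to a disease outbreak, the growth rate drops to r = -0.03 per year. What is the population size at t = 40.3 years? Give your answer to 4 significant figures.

Phase 1: N(13.7) = 579·e^(0.09×13.7) = 579·e^1.233 = 1986.84.
Phase 2 runs for 40.3 − 13.7 = 26.6 years at r = -0.03.
N(40.3) = 1986.84·e^(-0.03×26.6) = 1986.84·e^-0.798 = 894.534.

894.5 breeding pairs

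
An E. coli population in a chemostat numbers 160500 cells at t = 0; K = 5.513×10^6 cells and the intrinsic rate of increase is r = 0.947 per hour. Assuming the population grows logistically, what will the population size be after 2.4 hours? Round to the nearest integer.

1242866 cells

A = (K − N₀)/N₀ = (5.513×10^6 − 160500)/160500 = 33.349.
N(t) = K/(1 + A·e^(−rt)) = 5.513×10^6/(1 + 33.349×e^(−0.947×2.4)).
e^(−2.273) = 0.10302; denominator = 1 + 33.349×0.10302 = 4.4357.
N = 5.513×10^6/4.4357 = 1.242866×10^6.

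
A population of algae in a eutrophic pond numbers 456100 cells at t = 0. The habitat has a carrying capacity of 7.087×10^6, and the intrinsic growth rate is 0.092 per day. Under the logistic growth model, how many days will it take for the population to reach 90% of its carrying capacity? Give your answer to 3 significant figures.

A = (K − N₀)/N₀ = (7.087×10^6 − 456100)/456100 = 14.538.
Solve 7.087×10^6/(1 + 14.538·e^(−0.092t)) = 6.3783×10^6: 1 + 14.538·e^(−0.092t) = 1.1111, so e^(−0.092t) = 0.00764267.
−0.092·t = ln(0.00764267) = -4.874, so t = 4.874/0.092 = 52.978.

53.0 days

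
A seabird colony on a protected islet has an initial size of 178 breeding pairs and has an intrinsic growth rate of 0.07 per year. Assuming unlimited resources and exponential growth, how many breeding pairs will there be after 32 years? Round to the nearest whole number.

1672 breeding pairs

N(t) = N₀·e^(rt) = 178 × e^(0.07×32) = 178 × e^2.24.
e^2.24 ≈ 9.3933, so N ≈ 178 × 9.3933 = 1672.01.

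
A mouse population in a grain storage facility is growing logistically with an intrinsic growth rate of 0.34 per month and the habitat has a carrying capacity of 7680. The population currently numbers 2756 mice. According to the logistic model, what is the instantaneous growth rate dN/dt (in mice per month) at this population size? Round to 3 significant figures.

dN/dt = rN(1 − N/K) = 0.34 × 2756 × (1 − 2756/7680).
1 − 2756/7680 = 0.64115; dN/dt = 0.34 × 2756 × 0.64115 = 600.78.

601 mice per month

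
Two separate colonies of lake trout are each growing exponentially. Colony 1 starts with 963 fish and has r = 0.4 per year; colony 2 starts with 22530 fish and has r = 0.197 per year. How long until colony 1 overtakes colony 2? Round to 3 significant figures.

15.5 years

Set 963·e^(0.4t) = 22530·e^(0.197t).
e^((0.4 − 0.197)t) = 22530/963 → e^(0.203·t) = 23.396.
0.203·t = ln(23.396) = 3.1525, so t = 3.1525/0.203 = 15.53.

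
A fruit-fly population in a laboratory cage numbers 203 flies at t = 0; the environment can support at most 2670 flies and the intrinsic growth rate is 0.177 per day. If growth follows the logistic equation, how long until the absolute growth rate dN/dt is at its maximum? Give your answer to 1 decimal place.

14.1 days

Logistic growth is fastest at N = K/2 = 1335.
A = (K − N₀)/N₀ = 12.153. Set K/(1 + A·e^(−rt)) = K/2 → A·e^(−rt) = 1.
e^(−0.177t) = 1/12.153 = 0.0822862, so t = ln(12.153)/0.177 = 2.4976/0.177 = 14.11.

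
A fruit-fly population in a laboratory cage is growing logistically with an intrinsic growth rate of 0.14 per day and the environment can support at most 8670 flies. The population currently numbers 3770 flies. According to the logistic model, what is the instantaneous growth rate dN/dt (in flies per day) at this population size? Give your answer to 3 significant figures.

298 flies per day

dN/dt = rN(1 − N/K) = 0.14 × 3770 × (1 − 3770/8670).
1 − 3770/8670 = 0.56517; dN/dt = 0.14 × 3770 × 0.56517 = 298.3.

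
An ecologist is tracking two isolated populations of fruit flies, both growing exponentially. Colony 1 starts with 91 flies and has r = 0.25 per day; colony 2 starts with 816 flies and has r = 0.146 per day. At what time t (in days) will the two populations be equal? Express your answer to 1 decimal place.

21.1 days

Set 91·e^(0.25t) = 816·e^(0.146t).
e^((0.25 − 0.146)t) = 816/91 → e^(0.104·t) = 8.967.
0.104·t = ln(8.967) = 2.1936, so t = 2.1936/0.104 = 21.092.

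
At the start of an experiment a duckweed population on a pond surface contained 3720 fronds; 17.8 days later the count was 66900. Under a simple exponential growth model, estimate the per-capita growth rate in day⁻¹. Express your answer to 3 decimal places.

From N(t) = N₀·e^(rt): e^(r·17.8) = 66900/3720 = 17.984.
r·17.8 = ln(17.984) = 2.8895, so r = 2.8895/17.8 = 0.16233.

0.162 per day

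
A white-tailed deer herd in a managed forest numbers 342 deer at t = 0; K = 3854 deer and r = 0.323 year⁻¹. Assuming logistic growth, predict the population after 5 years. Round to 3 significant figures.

A = (K − N₀)/N₀ = (3854 − 342)/342 = 10.269.
N(t) = K/(1 + A·e^(−rt)) = 3854/(1 + 10.269×e^(−0.323×5)).
e^(−1.615) = 0.19889; denominator = 1 + 10.269×0.19889 = 3.0424.
N = 3854/3.0424 = 1266.76.

1270 deer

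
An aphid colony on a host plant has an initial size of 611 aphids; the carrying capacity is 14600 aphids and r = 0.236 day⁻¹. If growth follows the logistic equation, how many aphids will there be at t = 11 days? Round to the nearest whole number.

5393 aphids

A = (K − N₀)/N₀ = (14600 − 611)/611 = 22.895.
N(t) = K/(1 + A·e^(−rt)) = 14600/(1 + 22.895×e^(−0.236×11)).
e^(−2.596) = 0.074571; denominator = 1 + 22.895×0.074571 = 2.7073.
N = 14600/2.7073 = 5392.77.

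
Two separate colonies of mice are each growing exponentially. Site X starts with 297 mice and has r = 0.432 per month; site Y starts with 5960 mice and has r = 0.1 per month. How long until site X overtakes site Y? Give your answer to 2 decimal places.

9.03 months

Set 297·e^(0.432t) = 5960·e^(0.1t).
e^((0.432 − 0.1)t) = 5960/297 → e^(0.332·t) = 20.067.
0.332·t = ln(20.067) = 2.9991, so t = 2.9991/0.332 = 9.0334.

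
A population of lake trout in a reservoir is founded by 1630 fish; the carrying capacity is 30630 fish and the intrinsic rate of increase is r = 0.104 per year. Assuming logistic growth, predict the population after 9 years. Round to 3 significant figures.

A = (K − N₀)/N₀ = (30630 − 1630)/1630 = 17.791.
N(t) = K/(1 + A·e^(−rt)) = 30630/(1 + 17.791×e^(−0.104×9)).
e^(−0.936) = 0.39219; denominator = 1 + 17.791×0.39219 = 7.9777.
N = 30630/7.9777 = 3839.46.

3840 fish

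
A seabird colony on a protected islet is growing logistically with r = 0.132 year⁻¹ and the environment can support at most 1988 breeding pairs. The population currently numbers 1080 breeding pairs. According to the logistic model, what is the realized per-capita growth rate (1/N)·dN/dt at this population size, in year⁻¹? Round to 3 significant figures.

(1/N)·dN/dt = r(1 − N/K) = 0.132 × (1 − 1080/1988).
= 0.132 × 0.45674 = 0.06029.

0.0603 per year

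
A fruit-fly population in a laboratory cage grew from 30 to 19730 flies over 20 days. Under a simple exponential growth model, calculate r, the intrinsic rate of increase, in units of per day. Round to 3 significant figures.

0.324 per day

From N(t) = N₀·e^(rt): e^(r·20) = 19730/30 = 657.67.
r·20 = ln(657.67) = 6.4887, so r = 6.4887/20 = 0.32443.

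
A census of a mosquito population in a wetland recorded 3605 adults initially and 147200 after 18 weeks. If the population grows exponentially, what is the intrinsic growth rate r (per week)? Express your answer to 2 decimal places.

From N(t) = N₀·e^(rt): e^(r·18) = 147200/3605 = 40.832.
r·18 = ln(40.832) = 3.7095, so r = 3.7095/18 = 0.20608.

0.21 per week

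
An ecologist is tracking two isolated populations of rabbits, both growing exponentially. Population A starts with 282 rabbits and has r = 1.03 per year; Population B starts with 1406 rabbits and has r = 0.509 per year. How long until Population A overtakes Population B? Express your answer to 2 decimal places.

Set 282·e^(1.03t) = 1406·e^(0.509t).
e^((1.03 − 0.509)t) = 1406/282 → e^(0.521·t) = 4.9858.
0.521·t = ln(4.9858) = 1.6066, so t = 1.6066/0.521 = 3.0837.

3.08 years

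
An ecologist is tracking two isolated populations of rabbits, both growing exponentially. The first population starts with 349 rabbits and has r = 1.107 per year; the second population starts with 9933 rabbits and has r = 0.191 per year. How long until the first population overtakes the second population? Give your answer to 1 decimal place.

3.7 years

Set 349·e^(1.107t) = 9933·e^(0.191t).
e^((1.107 − 0.191)t) = 9933/349 → e^(0.916·t) = 28.461.
0.916·t = ln(28.461) = 3.3485, so t = 3.3485/0.916 = 3.6556.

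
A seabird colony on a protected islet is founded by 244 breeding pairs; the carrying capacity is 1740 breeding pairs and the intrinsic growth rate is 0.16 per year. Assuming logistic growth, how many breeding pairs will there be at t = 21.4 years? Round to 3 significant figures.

1450 breeding pairs

A = (K − N₀)/N₀ = (1740 − 244)/244 = 6.1311.
N(t) = K/(1 + A·e^(−rt)) = 1740/(1 + 6.1311×e^(−0.16×21.4)).
e^(−3.424) = 0.032582; denominator = 1 + 6.1311×0.032582 = 1.1998.
N = 1740/1.1998 = 1450.29.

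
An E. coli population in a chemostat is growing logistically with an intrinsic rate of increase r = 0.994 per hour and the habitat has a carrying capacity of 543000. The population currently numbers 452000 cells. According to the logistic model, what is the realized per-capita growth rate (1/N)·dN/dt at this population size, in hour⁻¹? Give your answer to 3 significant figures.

0.167 per hour

(1/N)·dN/dt = r(1 − N/K) = 0.994 × (1 − 452000/543000).
= 0.994 × 0.16759 = 0.16658.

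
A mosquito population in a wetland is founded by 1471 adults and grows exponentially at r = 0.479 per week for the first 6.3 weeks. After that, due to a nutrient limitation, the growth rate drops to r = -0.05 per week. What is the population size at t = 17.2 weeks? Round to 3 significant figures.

Phase 1: N(6.3) = 1471·e^(0.479×6.3) = 1471·e^3.018 = 30073.4.
Phase 2 runs for 17.2 − 6.3 = 10.9 weeks at r = -0.05.
N(17.2) = 30073.4·e^(-0.05×10.9) = 30073.4·e^-0.545 = 17437.8.

17400 adults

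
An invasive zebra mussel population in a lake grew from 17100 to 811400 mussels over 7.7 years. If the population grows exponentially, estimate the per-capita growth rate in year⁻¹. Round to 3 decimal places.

0.501 per year

From N(t) = N₀·e^(rt): e^(r·7.7) = 811400/17100 = 47.45.
r·7.7 = ln(47.45) = 3.8597, so r = 3.8597/7.7 = 0.50126.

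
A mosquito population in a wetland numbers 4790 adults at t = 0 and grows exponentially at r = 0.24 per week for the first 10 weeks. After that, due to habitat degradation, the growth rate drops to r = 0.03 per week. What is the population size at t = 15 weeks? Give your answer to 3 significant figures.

Phase 1: N(10) = 4790·e^(0.24×10) = 4790·e^2.4 = 52801.
Phase 2 runs for 15 − 10 = 5 weeks at r = 0.03.
N(15) = 52801·e^(0.03×5) = 52801·e^0.15 = 61346.

61300 adults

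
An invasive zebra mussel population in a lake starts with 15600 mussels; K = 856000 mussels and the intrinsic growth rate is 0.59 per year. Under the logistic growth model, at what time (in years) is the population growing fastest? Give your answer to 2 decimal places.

6.76 years

Logistic growth is fastest at N = K/2 = 428000.
A = (K − N₀)/N₀ = 53.872. Set K/(1 + A·e^(−rt)) = K/2 → A·e^(−rt) = 1.
e^(−0.59t) = 1/53.872 = 0.0185626, so t = ln(53.872)/0.59 = 3.9866/0.59 = 6.757.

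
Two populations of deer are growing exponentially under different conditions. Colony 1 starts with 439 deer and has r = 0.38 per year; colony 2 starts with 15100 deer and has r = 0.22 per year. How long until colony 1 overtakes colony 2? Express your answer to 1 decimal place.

22.1 years

Set 439·e^(0.38t) = 15100·e^(0.22t).
e^((0.38 − 0.22)t) = 15100/439 → e^(0.16·t) = 34.396.
0.16·t = ln(34.396) = 3.538, so t = 3.538/0.16 = 22.112.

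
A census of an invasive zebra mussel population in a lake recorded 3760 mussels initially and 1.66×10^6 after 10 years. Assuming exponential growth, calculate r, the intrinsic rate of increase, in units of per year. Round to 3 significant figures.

0.609 per year

From N(t) = N₀·e^(rt): e^(r·10) = 1.66×10^6/3760 = 441.49.
r·10 = ln(441.49) = 6.0902, so r = 6.0902/10 = 0.60902.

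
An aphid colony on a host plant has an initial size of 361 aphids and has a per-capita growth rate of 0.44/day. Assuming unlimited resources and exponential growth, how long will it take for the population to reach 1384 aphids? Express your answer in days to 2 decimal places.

3.05 days

Set N₀·e^(rt) = 1384: e^(0.44·t) = 1384/361 = 3.8338.
0.44·t = ln(3.8338) = 1.3439, so t = 1.3439/0.44 = 3.0542.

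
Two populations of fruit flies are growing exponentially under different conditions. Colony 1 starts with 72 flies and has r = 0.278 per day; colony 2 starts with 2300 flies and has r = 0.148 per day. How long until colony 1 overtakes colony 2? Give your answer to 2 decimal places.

26.65 days

Set 72·e^(0.278t) = 2300·e^(0.148t).
e^((0.278 − 0.148)t) = 2300/72 → e^(0.13·t) = 31.944.
0.13·t = ln(31.944) = 3.464, so t = 3.464/0.13 = 26.646.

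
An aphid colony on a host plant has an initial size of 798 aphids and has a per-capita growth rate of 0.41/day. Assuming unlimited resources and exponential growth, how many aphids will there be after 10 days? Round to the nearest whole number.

48152 aphids

N(t) = N₀·e^(rt) = 798 × e^(0.41×10) = 798 × e^4.1.
e^4.1 ≈ 60.34, so N ≈ 798 × 60.34 = 48151.5.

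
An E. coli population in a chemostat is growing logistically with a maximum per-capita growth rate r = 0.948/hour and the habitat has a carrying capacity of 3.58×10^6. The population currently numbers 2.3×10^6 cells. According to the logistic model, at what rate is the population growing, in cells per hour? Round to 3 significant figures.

780000 cells per hour

dN/dt = rN(1 − N/K) = 0.948 × 2.3×10^6 × (1 − 2.3×10^6/3.58×10^6).
1 − 2.3×10^6/3.58×10^6 = 0.35754; dN/dt = 0.948 × 2.3×10^6 × 0.35754 = 7.79584×10^5.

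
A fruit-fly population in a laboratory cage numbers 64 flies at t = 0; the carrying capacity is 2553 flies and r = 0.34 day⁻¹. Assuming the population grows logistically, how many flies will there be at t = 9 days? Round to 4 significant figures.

A = (K − N₀)/N₀ = (2553 − 64)/64 = 38.891.
N(t) = K/(1 + A·e^(−rt)) = 2553/(1 + 38.891×e^(−0.34×9)).
e^(−3.06) = 0.046888; denominator = 1 + 38.891×0.046888 = 2.8235.
N = 2553/2.8235 = 904.2.

904.2 flies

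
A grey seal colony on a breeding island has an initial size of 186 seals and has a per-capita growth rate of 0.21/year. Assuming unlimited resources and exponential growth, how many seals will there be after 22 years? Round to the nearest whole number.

18878 seals

N(t) = N₀·e^(rt) = 186 × e^(0.21×22) = 186 × e^4.62.
e^4.62 ≈ 101.49, so N ≈ 186 × 101.49 = 18877.9.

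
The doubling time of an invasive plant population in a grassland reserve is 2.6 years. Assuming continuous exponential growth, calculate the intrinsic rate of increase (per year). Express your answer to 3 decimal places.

r = ln(2)/t_d = 0.6931/2.6 = 0.2666.

0.267 per year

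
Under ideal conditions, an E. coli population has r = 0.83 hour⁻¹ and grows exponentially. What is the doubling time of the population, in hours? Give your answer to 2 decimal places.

Doubling time t_d = ln(2)/r = 0.6931/0.83 = 0.83512.

0.84 hours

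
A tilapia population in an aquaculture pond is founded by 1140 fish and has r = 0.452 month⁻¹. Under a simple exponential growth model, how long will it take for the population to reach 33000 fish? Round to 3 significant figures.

Set N₀·e^(rt) = 33000: e^(0.452·t) = 33000/1140 = 28.947.
0.452·t = ln(28.947) = 3.3655, so t = 3.3655/0.452 = 7.4458.

7.45 months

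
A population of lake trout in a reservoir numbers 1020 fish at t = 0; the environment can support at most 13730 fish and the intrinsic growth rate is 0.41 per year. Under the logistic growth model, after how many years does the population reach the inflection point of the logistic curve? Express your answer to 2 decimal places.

Logistic growth is fastest at N = K/2 = 6865.
A = (K − N₀)/N₀ = 12.461. Set K/(1 + A·e^(−rt)) = K/2 → A·e^(−rt) = 1.
e^(−0.41t) = 1/12.461 = 0.0802518, so t = ln(12.461)/0.41 = 2.5226/0.41 = 6.1526.

6.15 years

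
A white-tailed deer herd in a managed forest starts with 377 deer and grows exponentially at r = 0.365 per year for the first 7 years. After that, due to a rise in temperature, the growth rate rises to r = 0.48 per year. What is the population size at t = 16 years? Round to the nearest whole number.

Phase 1: N(7) = 377·e^(0.365×7) = 377·e^2.555 = 4852.48.
Phase 2 runs for 16 − 7 = 9 years at r = 0.48.
N(16) = 4852.48·e^(0.48×9) = 4852.48·e^4.32 = 364851.

364851 deer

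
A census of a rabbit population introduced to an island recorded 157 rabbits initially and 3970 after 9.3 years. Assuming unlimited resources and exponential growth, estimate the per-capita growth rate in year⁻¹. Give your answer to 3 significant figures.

0.347 per year

From N(t) = N₀·e^(rt): e^(r·9.3) = 3970/157 = 25.287.
r·9.3 = ln(25.287) = 3.2303, so r = 3.2303/9.3 = 0.34734.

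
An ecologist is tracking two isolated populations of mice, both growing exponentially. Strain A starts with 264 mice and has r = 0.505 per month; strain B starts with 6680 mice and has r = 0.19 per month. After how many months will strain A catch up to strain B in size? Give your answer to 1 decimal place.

Set 264·e^(0.505t) = 6680·e^(0.19t).
e^((0.505 − 0.19)t) = 6680/264 → e^(0.315·t) = 25.303.
0.315·t = ln(25.303) = 3.2309, so t = 3.2309/0.315 = 10.257.

10.3 months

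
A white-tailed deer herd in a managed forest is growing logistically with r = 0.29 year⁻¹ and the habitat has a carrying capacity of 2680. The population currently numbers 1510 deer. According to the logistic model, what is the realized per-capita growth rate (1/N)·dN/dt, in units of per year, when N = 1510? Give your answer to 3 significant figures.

0.127 per year

(1/N)·dN/dt = r(1 − N/K) = 0.29 × (1 − 1510/2680).
= 0.29 × 0.43657 = 0.1266.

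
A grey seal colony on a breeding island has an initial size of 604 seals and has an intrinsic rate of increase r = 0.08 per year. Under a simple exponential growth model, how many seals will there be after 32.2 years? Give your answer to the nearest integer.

N(t) = N₀·e^(rt) = 604 × e^(0.08×32.2) = 604 × e^2.576.
e^2.576 ≈ 13.144, so N ≈ 604 × 13.144 = 7939.25.

7939 seals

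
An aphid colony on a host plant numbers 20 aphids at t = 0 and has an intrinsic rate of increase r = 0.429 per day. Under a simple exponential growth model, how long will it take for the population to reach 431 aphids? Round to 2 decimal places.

Set N₀·e^(rt) = 431: e^(0.429·t) = 431/20 = 21.55.
0.429·t = ln(21.55) = 3.0704, so t = 3.0704/0.429 = 7.1571.

7.16 days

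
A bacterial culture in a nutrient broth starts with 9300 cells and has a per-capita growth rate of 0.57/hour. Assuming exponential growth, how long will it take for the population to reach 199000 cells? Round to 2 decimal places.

Set N₀·e^(rt) = 199000: e^(0.57·t) = 199000/9300 = 21.398.
0.57·t = ln(21.398) = 3.0633, so t = 3.0633/0.57 = 5.3742.

5.37 hours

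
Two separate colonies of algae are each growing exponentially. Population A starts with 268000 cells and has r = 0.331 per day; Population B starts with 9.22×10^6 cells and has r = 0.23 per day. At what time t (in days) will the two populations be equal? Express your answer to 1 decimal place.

Set 268000·e^(0.331t) = 9.22×10^6·e^(0.23t).
e^((0.331 − 0.23)t) = 9.22×10^6/268000 → e^(0.101·t) = 34.403.
0.101·t = ln(34.403) = 3.5381, so t = 3.5381/0.101 = 35.031.

35.0 days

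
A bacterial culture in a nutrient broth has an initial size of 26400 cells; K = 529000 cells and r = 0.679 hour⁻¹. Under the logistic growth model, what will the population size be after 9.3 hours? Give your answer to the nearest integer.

511383 cells

A = (K − N₀)/N₀ = (529000 − 26400)/26400 = 19.038.
N(t) = K/(1 + A·e^(−rt)) = 529000/(1 + 19.038×e^(−0.679×9.3)).
e^(−6.315) = 0.0018095; denominator = 1 + 19.038×0.0018095 = 1.0344.
N = 529000/1.0344 = 511383.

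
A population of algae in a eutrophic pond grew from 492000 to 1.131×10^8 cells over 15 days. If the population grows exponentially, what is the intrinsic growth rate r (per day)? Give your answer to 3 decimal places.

0.363 per day

From N(t) = N₀·e^(rt): e^(r·15) = 1.131×10^8/492000 = 229.88.
r·15 = ln(229.88) = 5.4375, so r = 5.4375/15 = 0.3625.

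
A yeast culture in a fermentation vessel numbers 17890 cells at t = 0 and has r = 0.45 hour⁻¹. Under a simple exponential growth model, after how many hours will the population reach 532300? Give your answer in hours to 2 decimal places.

7.54 hours

Set N₀·e^(rt) = 532300: e^(0.45·t) = 532300/17890 = 29.754.
0.45·t = ln(29.754) = 3.393, so t = 3.393/0.45 = 7.5399.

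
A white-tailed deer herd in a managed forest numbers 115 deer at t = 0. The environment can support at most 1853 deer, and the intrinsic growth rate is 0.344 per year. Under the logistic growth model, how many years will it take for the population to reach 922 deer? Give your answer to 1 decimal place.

7.9 years

A = (K − N₀)/N₀ = (1853 − 115)/115 = 15.113.
Solve 1853/(1 + 15.113·e^(−0.344t)) = 922: 1 + 15.113·e^(−0.344t) = 2.0098, so e^(−0.344t) = 0.0668139.
−0.344·t = ln(0.0668139) = -2.7058, so t = 2.7058/0.344 = 7.8658.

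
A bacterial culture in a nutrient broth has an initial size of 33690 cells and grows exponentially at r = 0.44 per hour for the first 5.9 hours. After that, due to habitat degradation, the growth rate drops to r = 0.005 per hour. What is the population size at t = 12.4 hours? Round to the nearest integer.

466707 cells

Phase 1: N(5.9) = 33690·e^(0.44×5.9) = 33690·e^2.596 = 451783.
Phase 2 runs for 12.4 − 5.9 = 6.5 hours at r = 0.005.
N(12.4) = 451783·e^(0.005×6.5) = 451783·e^0.0325 = 466707.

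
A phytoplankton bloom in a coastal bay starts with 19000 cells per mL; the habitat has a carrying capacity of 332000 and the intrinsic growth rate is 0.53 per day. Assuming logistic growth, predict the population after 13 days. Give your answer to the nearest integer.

326525 cells per mL

A = (K − N₀)/N₀ = (332000 − 19000)/19000 = 16.474.
N(t) = K/(1 + A·e^(−rt)) = 332000/(1 + 16.474×e^(−0.53×13)).
e^(−6.89) = 0.0010179; denominator = 1 + 16.474×0.0010179 = 1.0168.
N = 332000/1.0168 = 326525.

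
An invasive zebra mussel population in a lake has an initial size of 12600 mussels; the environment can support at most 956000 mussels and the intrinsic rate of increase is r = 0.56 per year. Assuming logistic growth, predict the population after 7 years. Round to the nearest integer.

384621 mussels

A = (K − N₀)/N₀ = (956000 − 12600)/12600 = 74.873.
N(t) = K/(1 + A·e^(−rt)) = 956000/(1 + 74.873×e^(−0.56×7)).
e^(−3.92) = 0.019841; denominator = 1 + 74.873×0.019841 = 2.4856.
N = 956000/2.4856 = 384621.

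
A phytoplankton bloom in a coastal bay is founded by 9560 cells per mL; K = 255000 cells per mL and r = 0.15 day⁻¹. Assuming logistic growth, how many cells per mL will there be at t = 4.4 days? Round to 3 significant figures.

A = (K − N₀)/N₀ = (255000 − 9560)/9560 = 25.674.
N(t) = K/(1 + A·e^(−rt)) = 255000/(1 + 25.674×e^(−0.15×4.4)).
e^(−0.66) = 0.51685; denominator = 1 + 25.674×0.51685 = 14.269.
N = 255000/14.269 = 17870.3.

17900 cells per mL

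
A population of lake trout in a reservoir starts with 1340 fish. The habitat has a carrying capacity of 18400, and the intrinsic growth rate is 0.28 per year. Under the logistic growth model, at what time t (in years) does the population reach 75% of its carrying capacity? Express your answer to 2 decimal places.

13.01 years

A = (K − N₀)/N₀ = (18400 − 1340)/1340 = 12.731.
Solve 18400/(1 + 12.731·e^(−0.28t)) = 13800: 1 + 12.731·e^(−0.28t) = 1.3333, so e^(−0.28t) = 0.0261821.
−0.28·t = ln(0.0261821) = -3.6427, so t = 3.6427/0.28 = 13.01.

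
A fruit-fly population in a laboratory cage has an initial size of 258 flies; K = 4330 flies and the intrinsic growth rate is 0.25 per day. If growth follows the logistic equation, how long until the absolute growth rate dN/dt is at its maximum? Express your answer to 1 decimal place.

11.0 days

Logistic growth is fastest at N = K/2 = 2165.
A = (K − N₀)/N₀ = 15.783. Set K/(1 + A·e^(−rt)) = K/2 → A·e^(−rt) = 1.
e^(−0.25t) = 1/15.783 = 0.0633595, so t = ln(15.783)/0.25 = 2.7589/0.25 = 11.036.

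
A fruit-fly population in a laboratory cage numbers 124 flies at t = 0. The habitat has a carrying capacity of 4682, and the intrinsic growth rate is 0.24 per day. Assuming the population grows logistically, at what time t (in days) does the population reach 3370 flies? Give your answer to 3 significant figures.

A = (K − N₀)/N₀ = (4682 − 124)/124 = 36.758.
Solve 4682/(1 + 36.758·e^(−0.24t)) = 3370: 1 + 36.758·e^(−0.24t) = 1.3893, so e^(−0.24t) = 0.0105913.
−0.24·t = ln(0.0105913) = -4.5477, so t = 4.5477/0.24 = 18.949.

18.9 days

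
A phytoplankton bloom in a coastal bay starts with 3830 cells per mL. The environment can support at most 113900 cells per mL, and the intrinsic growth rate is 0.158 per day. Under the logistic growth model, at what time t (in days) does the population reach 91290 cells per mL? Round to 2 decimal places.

A = (K − N₀)/N₀ = (113900 − 3830)/3830 = 28.739.
Solve 113900/(1 + 28.739·e^(−0.158t)) = 91290: 1 + 28.739·e^(−0.158t) = 1.2477, so e^(−0.158t) = 0.00861801.
−0.158·t = ln(0.00861801) = -4.7539, so t = 4.7539/0.158 = 30.088.

30.09 days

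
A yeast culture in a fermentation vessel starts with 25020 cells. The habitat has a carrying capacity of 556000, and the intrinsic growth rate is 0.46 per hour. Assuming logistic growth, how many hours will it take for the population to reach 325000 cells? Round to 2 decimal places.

A = (K − N₀)/N₀ = (556000 − 25020)/25020 = 21.222.
Solve 556000/(1 + 21.222·e^(−0.46t)) = 325000: 1 + 21.222·e^(−0.46t) = 1.7108, so e^(−0.46t) = 0.0334917.
−0.46·t = ln(0.0334917) = -3.3965, so t = 3.3965/0.46 = 7.3836.

7.38 hours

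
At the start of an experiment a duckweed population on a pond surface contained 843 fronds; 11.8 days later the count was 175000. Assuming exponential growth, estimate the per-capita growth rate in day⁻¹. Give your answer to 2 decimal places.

0.45 per day

From N(t) = N₀·e^(rt): e^(r·11.8) = 175000/843 = 207.59.
r·11.8 = ln(207.59) = 5.3356, so r = 5.3356/11.8 = 0.45217.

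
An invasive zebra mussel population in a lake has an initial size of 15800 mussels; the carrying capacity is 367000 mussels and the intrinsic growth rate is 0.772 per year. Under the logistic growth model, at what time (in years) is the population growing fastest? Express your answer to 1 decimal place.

Logistic growth is fastest at N = K/2 = 183500.
A = (K − N₀)/N₀ = 22.228. Set K/(1 + A·e^(−rt)) = K/2 → A·e^(−rt) = 1.
e^(−0.772t) = 1/22.228 = 0.0449886, so t = ln(22.228)/0.772 = 3.1013/0.772 = 4.0173.

4.0 years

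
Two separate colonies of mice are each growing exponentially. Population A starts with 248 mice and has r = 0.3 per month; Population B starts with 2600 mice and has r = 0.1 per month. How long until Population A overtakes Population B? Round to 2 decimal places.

11.75 months

Set 248·e^(0.3t) = 2600·e^(0.1t).
e^((0.3 − 0.1)t) = 2600/248 → e^(0.2·t) = 10.484.
0.2·t = ln(10.484) = 2.3498, so t = 2.3498/0.2 = 11.749.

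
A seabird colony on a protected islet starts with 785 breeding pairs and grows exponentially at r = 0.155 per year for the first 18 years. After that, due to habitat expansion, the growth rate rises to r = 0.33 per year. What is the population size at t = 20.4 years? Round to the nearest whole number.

Phase 1: N(18) = 785·e^(0.155×18) = 785·e^2.79 = 12780.6.
Phase 2 runs for 20.4 − 18 = 2.4 years at r = 0.33.
N(20.4) = 12780.6·e^(0.33×2.4) = 12780.6·e^0.792 = 28217.1.

28217 breeding pairs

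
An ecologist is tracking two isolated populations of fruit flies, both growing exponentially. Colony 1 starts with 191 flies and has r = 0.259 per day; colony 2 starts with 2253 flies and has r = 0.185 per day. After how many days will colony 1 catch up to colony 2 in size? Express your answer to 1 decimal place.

Set 191·e^(0.259t) = 2253·e^(0.185t).
e^((0.259 − 0.185)t) = 2253/191 → e^(0.074·t) = 11.796.
0.074·t = ln(11.796) = 2.4677, so t = 2.4677/0.074 = 33.348.

33.3 days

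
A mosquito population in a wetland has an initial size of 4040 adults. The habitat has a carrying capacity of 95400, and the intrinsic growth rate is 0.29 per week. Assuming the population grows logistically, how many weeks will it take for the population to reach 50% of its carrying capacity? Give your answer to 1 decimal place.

10.8 weeks

A = (K − N₀)/N₀ = (95400 − 4040)/4040 = 22.614.
Solve 95400/(1 + 22.614·e^(−0.29t)) = 47700: 1 + 22.614·e^(−0.29t) = 2, so e^(−0.29t) = 0.0442207.
−0.29·t = ln(0.0442207) = -3.1186, so t = 3.1186/0.29 = 10.754.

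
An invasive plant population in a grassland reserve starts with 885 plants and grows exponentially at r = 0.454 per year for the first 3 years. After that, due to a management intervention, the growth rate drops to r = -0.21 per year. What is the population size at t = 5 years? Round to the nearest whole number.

2270 plants

Phase 1: N(3) = 885·e^(0.454×3) = 885·e^1.362 = 3455.03.
Phase 2 runs for 5 − 3 = 2 years at r = -0.21.
N(5) = 3455.03·e^(-0.21×2) = 3455.03·e^-0.42 = 2270.12.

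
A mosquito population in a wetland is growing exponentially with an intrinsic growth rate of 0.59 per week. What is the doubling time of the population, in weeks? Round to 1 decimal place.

Doubling time t_d = ln(2)/r = 0.6931/0.59 = 1.1748.

1.2 weeks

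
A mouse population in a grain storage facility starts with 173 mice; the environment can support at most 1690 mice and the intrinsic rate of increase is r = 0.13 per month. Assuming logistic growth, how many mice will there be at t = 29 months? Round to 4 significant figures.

1406 mice

A = (K − N₀)/N₀ = (1690 − 173)/173 = 8.7688.
N(t) = K/(1 + A·e^(−rt)) = 1690/(1 + 8.7688×e^(−0.13×29)).
e^(−3.77) = 0.023052; denominator = 1 + 8.7688×0.023052 = 1.2021.
N = 1690/1.2021 = 1405.83.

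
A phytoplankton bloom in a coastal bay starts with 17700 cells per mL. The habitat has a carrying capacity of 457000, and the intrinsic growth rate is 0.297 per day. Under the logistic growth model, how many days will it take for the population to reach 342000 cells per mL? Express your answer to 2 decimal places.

14.48 days

A = (K − N₀)/N₀ = (457000 − 17700)/17700 = 24.819.
Solve 457000/(1 + 24.819·e^(−0.297t)) = 342000: 1 + 24.819·e^(−0.297t) = 1.3363, so e^(−0.297t) = 0.0135483.
−0.297·t = ln(0.0135483) = -4.3015, so t = 4.3015/0.297 = 14.483.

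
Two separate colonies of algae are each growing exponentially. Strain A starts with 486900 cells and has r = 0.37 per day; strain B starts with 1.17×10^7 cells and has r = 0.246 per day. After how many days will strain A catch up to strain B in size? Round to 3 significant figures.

25.6 days

Set 486900·e^(0.37t) = 1.17×10^7·e^(0.246t).
e^((0.37 − 0.246)t) = 1.17×10^7/486900 → e^(0.124·t) = 24.03.
0.124·t = ln(24.03) = 3.1793, so t = 3.1793/0.124 = 25.639.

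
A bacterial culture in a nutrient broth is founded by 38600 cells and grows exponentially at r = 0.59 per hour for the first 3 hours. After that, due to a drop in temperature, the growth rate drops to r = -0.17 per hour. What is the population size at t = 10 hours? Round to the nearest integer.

Phase 1: N(3) = 38600·e^(0.59×3) = 38600·e^1.77 = 226615.
Phase 2 runs for 10 − 3 = 7 hours at r = -0.17.
N(10) = 226615·e^(-0.17×7) = 226615·e^-1.19 = 68941.1.

68941 cells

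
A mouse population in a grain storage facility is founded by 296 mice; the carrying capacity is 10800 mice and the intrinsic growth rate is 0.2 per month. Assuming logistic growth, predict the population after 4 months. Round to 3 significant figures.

637 mice

A = (K − N₀)/N₀ = (10800 − 296)/296 = 35.486.
N(t) = K/(1 + A·e^(−rt)) = 10800/(1 + 35.486×e^(−0.2×4)).
e^(−0.8) = 0.44933; denominator = 1 + 35.486×0.44933 = 16.945.
N = 10800/16.945 = 637.352.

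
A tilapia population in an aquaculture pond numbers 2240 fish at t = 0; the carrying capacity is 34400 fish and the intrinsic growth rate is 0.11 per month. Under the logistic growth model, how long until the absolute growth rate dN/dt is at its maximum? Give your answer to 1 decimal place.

Logistic growth is fastest at N = K/2 = 17200.
A = (K − N₀)/N₀ = 14.357. Set K/(1 + A·e^(−rt)) = K/2 → A·e^(−rt) = 1.
e^(−0.11t) = 1/14.357 = 0.0696517, so t = ln(14.357)/0.11 = 2.6642/0.11 = 24.22.

24.2 months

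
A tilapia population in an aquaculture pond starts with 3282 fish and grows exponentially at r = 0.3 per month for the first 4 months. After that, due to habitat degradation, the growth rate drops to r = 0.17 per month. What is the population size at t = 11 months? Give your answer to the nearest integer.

Phase 1: N(4) = 3282·e^(0.3×4) = 3282·e^1.2 = 10896.6.
Phase 2 runs for 11 − 4 = 7 months at r = 0.17.
N(11) = 10896.6·e^(0.17×7) = 10896.6·e^1.19 = 35818.1.

35818 fish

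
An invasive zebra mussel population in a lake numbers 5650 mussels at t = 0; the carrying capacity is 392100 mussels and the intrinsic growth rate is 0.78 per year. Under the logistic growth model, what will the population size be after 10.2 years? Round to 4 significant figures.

382900 mussels

A = (K − N₀)/N₀ = (392100 − 5650)/5650 = 68.398.
N(t) = K/(1 + A·e^(−rt)) = 392100/(1 + 68.398×e^(−0.78×10.2)).
e^(−7.956) = 0.00035055; denominator = 1 + 68.398×0.00035055 = 1.024.
N = 392100/1.024 = 382919.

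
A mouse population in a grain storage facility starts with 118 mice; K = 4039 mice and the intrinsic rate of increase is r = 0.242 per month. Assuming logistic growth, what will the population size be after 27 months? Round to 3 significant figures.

A = (K − N₀)/N₀ = (4039 − 118)/118 = 33.229.
N(t) = K/(1 + A·e^(−rt)) = 4039/(1 + 33.229×e^(−0.242×27)).
e^(−6.534) = 0.0014532; denominator = 1 + 33.229×0.0014532 = 1.0483.
N = 4039/1.0483 = 3852.95.

3850 mice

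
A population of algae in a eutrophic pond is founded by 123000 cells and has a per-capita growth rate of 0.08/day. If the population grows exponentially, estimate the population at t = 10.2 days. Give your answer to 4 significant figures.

N(t) = N₀·e^(rt) = 123000 × e^(0.08×10.2) = 123000 × e^0.816.
e^0.816 ≈ 2.2614, so N ≈ 123000 × 2.2614 = 278157.

278200 cells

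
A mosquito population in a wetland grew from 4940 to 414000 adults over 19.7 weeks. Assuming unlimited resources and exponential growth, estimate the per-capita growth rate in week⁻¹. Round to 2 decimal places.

From N(t) = N₀·e^(rt): e^(r·19.7) = 414000/4940 = 83.806.
r·19.7 = ln(83.806) = 4.4285, so r = 4.4285/19.7 = 0.2248.

0.22 per week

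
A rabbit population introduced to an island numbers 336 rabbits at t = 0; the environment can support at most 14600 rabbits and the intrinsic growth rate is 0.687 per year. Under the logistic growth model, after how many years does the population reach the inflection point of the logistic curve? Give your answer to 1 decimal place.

5.5 years

Logistic growth is fastest at N = K/2 = 7300.
A = (K − N₀)/N₀ = 42.452. Set K/(1 + A·e^(−rt)) = K/2 → A·e^(−rt) = 1.
e^(−0.687t) = 1/42.452 = 0.0235558, so t = ln(42.452)/0.687 = 3.7484/0.687 = 5.4562.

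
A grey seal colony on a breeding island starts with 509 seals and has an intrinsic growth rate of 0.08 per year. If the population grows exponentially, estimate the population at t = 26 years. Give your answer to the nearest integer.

N(t) = N₀·e^(rt) = 509 × e^(0.08×26) = 509 × e^2.08.
e^2.08 ≈ 8.0045, so N ≈ 509 × 8.0045 = 4074.27.

4074 seals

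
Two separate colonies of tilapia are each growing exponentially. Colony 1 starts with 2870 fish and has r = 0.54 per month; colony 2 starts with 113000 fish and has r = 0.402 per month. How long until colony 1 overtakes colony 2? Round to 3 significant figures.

26.6 months

Set 2870·e^(0.54t) = 113000·e^(0.402t).
e^((0.54 − 0.402)t) = 113000/2870 → e^(0.138·t) = 39.373.
0.138·t = ln(39.373) = 3.6731, so t = 3.6731/0.138 = 26.616.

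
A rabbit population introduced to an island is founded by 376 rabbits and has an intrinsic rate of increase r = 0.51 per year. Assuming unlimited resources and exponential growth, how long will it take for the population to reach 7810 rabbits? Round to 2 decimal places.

Set N₀·e^(rt) = 7810: e^(0.51·t) = 7810/376 = 20.771.
0.51·t = ln(20.771) = 3.0336, so t = 3.0336/0.51 = 5.9482.

5.95 years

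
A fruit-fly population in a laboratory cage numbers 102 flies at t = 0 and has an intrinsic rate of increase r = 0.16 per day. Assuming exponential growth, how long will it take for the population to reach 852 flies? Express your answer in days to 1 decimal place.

13.3 days

Set N₀·e^(rt) = 852: e^(0.16·t) = 852/102 = 8.3529.
0.16·t = ln(8.3529) = 2.1226, so t = 2.1226/0.16 = 13.266.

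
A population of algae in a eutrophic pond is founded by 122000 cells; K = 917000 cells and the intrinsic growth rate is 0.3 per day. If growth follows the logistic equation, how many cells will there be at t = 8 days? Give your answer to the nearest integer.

A = (K − N₀)/N₀ = (917000 − 122000)/122000 = 6.5164.
N(t) = K/(1 + A·e^(−rt)) = 917000/(1 + 6.5164×e^(−0.3×8)).
e^(−2.4) = 0.090718; denominator = 1 + 6.5164×0.090718 = 1.5912.
N = 917000/1.5912 = 576311.

576311 cells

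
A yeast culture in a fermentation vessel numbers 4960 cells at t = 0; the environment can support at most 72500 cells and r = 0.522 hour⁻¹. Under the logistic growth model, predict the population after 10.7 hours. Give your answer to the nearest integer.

68976 cells

A = (K − N₀)/N₀ = (72500 − 4960)/4960 = 13.617.
N(t) = K/(1 + A·e^(−rt)) = 72500/(1 + 13.617×e^(−0.522×10.7)).
e^(−5.585) = 0.0037522; denominator = 1 + 13.617×0.0037522 = 1.0511.
N = 72500/1.0511 = 68975.7.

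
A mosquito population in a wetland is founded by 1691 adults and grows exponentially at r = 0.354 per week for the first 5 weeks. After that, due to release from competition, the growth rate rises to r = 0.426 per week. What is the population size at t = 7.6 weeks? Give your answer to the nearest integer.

Phase 1: N(5) = 1691·e^(0.354×5) = 1691·e^1.77 = 9927.61.
Phase 2 runs for 7.6 − 5 = 2.6 weeks at r = 0.426.
N(7.6) = 9927.61·e^(0.426×2.6) = 9927.61·e^1.108 = 30051.7.

30052 adults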